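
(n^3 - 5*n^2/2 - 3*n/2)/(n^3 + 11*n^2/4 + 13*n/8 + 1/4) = 4*n*(n - 3)/(4*n^2 + 9*n + 2)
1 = 1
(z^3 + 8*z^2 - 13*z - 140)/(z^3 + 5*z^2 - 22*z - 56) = (z + 5)/(z + 2)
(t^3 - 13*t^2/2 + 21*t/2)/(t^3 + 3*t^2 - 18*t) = (t - 7/2)/(t + 6)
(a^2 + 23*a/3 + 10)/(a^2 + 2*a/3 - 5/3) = (a + 6)/(a - 1)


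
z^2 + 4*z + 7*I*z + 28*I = (z + 4)*(z + 7*I)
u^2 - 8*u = u*(u - 8)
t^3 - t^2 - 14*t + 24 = (t - 3)*(t - 2)*(t + 4)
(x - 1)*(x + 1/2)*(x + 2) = x^3 + 3*x^2/2 - 3*x/2 - 1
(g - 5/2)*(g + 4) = g^2 + 3*g/2 - 10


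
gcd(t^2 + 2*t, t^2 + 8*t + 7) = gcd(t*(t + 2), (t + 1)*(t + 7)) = 1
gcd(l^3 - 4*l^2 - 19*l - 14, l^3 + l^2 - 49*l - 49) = l^2 - 6*l - 7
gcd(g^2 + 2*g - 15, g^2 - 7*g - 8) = 1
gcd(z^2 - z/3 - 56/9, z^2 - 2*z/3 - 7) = z + 7/3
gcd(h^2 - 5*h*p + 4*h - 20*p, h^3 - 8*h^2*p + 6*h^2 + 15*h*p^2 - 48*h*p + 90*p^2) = -h + 5*p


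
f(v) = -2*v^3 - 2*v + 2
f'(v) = -6*v^2 - 2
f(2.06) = -19.60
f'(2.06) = -27.46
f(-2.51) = 38.65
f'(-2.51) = -39.80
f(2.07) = -19.88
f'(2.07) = -27.71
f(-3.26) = 77.81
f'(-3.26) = -65.77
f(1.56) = -8.71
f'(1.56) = -16.60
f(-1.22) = 8.07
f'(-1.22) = -10.93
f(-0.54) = 3.39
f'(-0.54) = -3.75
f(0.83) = -0.80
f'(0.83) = -6.13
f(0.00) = 2.00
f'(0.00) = -2.00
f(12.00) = -3478.00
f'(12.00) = -866.00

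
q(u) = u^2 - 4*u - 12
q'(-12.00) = -28.00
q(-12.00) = 180.00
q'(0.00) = -4.00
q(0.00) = -12.00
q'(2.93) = 1.86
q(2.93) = -15.14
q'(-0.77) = -5.54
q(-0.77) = -8.33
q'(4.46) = 4.92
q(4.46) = -9.95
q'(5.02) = 6.04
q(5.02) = -6.88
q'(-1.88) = -7.76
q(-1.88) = -0.95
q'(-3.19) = -10.38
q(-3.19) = 10.94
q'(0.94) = -2.12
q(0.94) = -14.88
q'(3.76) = 3.52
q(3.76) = -12.90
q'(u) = 2*u - 4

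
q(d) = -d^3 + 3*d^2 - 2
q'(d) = -3*d^2 + 6*d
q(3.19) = -3.93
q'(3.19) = -11.39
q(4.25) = -24.58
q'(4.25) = -28.69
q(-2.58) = 35.14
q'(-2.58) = -35.45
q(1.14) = 0.42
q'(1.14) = 2.94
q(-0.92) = 1.32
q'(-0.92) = -8.06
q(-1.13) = 3.27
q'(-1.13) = -10.61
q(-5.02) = 200.11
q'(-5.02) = -105.72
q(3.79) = -13.35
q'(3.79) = -20.35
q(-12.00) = 2158.00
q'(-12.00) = -504.00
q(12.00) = -1298.00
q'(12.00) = -360.00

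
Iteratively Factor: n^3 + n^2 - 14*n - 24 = (n + 2)*(n^2 - n - 12) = (n + 2)*(n + 3)*(n - 4)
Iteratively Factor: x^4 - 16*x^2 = (x + 4)*(x^3 - 4*x^2) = (x - 4)*(x + 4)*(x^2) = x*(x - 4)*(x + 4)*(x)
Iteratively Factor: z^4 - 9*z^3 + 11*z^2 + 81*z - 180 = (z - 4)*(z^3 - 5*z^2 - 9*z + 45) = (z - 5)*(z - 4)*(z^2 - 9) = (z - 5)*(z - 4)*(z + 3)*(z - 3)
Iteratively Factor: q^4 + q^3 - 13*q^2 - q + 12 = (q - 1)*(q^3 + 2*q^2 - 11*q - 12) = (q - 3)*(q - 1)*(q^2 + 5*q + 4) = (q - 3)*(q - 1)*(q + 1)*(q + 4)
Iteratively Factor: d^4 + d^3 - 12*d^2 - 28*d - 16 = (d + 1)*(d^3 - 12*d - 16) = (d + 1)*(d + 2)*(d^2 - 2*d - 8) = (d - 4)*(d + 1)*(d + 2)*(d + 2)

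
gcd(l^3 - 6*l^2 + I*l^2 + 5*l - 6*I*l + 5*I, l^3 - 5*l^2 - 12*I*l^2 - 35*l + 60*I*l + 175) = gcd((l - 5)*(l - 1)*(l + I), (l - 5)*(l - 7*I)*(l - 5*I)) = l - 5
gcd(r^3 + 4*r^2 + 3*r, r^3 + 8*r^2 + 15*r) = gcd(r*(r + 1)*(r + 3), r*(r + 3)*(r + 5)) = r^2 + 3*r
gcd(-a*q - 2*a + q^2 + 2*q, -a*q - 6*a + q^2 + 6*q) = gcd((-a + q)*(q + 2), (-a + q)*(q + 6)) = -a + q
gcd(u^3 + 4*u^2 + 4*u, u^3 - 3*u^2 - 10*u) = u^2 + 2*u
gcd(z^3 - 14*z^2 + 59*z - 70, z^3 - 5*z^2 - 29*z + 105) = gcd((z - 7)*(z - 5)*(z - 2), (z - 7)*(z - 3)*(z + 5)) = z - 7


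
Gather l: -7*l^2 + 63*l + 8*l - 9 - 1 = -7*l^2 + 71*l - 10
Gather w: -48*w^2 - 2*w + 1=-48*w^2 - 2*w + 1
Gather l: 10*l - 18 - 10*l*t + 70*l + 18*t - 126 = l*(80 - 10*t) + 18*t - 144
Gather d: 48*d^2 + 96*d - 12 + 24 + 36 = 48*d^2 + 96*d + 48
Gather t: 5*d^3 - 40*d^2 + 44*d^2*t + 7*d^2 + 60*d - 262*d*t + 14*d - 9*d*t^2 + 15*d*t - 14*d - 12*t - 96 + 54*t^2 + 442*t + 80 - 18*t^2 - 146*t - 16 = 5*d^3 - 33*d^2 + 60*d + t^2*(36 - 9*d) + t*(44*d^2 - 247*d + 284) - 32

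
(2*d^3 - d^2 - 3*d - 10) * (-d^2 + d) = -2*d^5 + 3*d^4 + 2*d^3 + 7*d^2 - 10*d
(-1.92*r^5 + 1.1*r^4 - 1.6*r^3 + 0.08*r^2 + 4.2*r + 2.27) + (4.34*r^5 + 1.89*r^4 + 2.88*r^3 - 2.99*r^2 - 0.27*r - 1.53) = 2.42*r^5 + 2.99*r^4 + 1.28*r^3 - 2.91*r^2 + 3.93*r + 0.74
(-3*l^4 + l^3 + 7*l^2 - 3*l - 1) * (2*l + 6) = -6*l^5 - 16*l^4 + 20*l^3 + 36*l^2 - 20*l - 6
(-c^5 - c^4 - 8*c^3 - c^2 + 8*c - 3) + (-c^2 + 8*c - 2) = -c^5 - c^4 - 8*c^3 - 2*c^2 + 16*c - 5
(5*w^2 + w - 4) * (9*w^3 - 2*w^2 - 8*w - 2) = 45*w^5 - w^4 - 78*w^3 - 10*w^2 + 30*w + 8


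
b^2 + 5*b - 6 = (b - 1)*(b + 6)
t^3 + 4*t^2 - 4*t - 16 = (t - 2)*(t + 2)*(t + 4)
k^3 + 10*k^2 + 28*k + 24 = (k + 2)^2*(k + 6)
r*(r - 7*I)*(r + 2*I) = r^3 - 5*I*r^2 + 14*r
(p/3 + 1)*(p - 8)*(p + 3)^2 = p^4/3 + p^3/3 - 15*p^2 - 63*p - 72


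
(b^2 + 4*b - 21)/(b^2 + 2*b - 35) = (b - 3)/(b - 5)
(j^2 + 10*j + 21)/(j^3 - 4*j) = (j^2 + 10*j + 21)/(j*(j^2 - 4))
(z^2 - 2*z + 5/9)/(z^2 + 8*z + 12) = (z^2 - 2*z + 5/9)/(z^2 + 8*z + 12)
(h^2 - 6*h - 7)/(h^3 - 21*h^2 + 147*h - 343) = (h + 1)/(h^2 - 14*h + 49)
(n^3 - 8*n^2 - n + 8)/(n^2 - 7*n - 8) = n - 1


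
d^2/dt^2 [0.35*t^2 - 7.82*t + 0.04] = 0.700000000000000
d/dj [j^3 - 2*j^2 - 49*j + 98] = 3*j^2 - 4*j - 49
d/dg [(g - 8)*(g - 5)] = 2*g - 13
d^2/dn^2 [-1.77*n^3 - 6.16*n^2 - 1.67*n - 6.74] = -10.62*n - 12.32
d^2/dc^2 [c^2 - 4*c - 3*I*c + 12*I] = 2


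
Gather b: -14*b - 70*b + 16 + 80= 96 - 84*b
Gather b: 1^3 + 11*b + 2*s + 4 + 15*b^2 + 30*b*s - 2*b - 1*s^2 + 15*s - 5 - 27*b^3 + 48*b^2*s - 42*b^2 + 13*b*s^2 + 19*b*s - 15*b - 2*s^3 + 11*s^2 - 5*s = -27*b^3 + b^2*(48*s - 27) + b*(13*s^2 + 49*s - 6) - 2*s^3 + 10*s^2 + 12*s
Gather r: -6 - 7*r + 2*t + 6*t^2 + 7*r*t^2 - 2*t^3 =r*(7*t^2 - 7) - 2*t^3 + 6*t^2 + 2*t - 6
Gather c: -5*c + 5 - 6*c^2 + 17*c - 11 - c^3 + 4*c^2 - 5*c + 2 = -c^3 - 2*c^2 + 7*c - 4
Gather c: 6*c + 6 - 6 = 6*c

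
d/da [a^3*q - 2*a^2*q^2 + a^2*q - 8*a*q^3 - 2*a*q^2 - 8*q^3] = q*(3*a^2 - 4*a*q + 2*a - 8*q^2 - 2*q)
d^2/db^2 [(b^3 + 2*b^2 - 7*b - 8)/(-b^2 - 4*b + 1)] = 4*(-b^3 + 15*b^2 + 57*b + 81)/(b^6 + 12*b^5 + 45*b^4 + 40*b^3 - 45*b^2 + 12*b - 1)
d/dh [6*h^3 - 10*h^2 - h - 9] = 18*h^2 - 20*h - 1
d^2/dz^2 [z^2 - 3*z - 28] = 2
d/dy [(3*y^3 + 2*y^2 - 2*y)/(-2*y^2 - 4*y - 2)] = (-3*y^3 - 9*y^2 - 6*y + 2)/(2*(y^3 + 3*y^2 + 3*y + 1))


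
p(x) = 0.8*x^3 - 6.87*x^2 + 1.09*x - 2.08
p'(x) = 2.4*x^2 - 13.74*x + 1.09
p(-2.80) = -76.55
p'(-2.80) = 58.38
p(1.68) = -15.85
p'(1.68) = -15.22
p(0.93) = -6.36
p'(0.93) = -9.61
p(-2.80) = -76.55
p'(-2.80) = 58.38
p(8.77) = 18.71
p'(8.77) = 65.18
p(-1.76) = -29.64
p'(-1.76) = 32.71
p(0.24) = -2.20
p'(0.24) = -2.07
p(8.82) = 22.00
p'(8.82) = 66.60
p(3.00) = -39.04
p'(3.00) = -18.53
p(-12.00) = -2386.84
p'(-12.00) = 511.57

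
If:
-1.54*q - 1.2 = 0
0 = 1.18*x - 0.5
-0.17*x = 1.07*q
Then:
No Solution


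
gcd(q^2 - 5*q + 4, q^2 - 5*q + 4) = q^2 - 5*q + 4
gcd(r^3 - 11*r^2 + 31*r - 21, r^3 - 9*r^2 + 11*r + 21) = r^2 - 10*r + 21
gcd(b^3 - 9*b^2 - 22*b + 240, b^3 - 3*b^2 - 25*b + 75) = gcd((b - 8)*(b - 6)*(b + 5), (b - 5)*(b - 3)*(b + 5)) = b + 5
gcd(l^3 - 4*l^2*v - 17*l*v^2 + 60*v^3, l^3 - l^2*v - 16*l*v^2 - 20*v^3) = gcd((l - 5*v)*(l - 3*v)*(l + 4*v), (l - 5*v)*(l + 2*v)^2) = -l + 5*v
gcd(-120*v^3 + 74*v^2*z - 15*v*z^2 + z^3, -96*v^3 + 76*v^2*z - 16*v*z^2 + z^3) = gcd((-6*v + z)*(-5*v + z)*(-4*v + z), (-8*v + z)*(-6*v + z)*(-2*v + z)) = -6*v + z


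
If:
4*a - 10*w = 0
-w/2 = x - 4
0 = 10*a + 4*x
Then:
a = -40/23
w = -16/23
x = 100/23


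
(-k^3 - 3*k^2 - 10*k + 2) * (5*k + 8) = -5*k^4 - 23*k^3 - 74*k^2 - 70*k + 16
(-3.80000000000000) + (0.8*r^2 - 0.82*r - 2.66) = 0.8*r^2 - 0.82*r - 6.46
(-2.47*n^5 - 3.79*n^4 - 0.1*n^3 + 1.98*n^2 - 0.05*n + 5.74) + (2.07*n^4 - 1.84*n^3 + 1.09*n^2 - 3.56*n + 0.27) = -2.47*n^5 - 1.72*n^4 - 1.94*n^3 + 3.07*n^2 - 3.61*n + 6.01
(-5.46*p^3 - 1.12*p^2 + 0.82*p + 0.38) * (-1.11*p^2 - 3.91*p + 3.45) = 6.0606*p^5 + 22.5918*p^4 - 15.368*p^3 - 7.492*p^2 + 1.3432*p + 1.311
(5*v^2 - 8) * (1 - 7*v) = -35*v^3 + 5*v^2 + 56*v - 8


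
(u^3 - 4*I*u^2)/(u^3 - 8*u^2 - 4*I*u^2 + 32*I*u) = u/(u - 8)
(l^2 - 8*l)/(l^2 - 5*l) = (l - 8)/(l - 5)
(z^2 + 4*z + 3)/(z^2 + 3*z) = (z + 1)/z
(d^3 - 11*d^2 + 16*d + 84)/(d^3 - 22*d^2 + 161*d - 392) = (d^2 - 4*d - 12)/(d^2 - 15*d + 56)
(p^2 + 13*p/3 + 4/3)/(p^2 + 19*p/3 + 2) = (p + 4)/(p + 6)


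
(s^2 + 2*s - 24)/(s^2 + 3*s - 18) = (s - 4)/(s - 3)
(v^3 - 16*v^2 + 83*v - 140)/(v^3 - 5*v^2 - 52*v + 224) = (v^2 - 12*v + 35)/(v^2 - v - 56)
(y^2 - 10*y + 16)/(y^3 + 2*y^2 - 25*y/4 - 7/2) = 4*(y - 8)/(4*y^2 + 16*y + 7)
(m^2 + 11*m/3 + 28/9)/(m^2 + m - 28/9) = (3*m + 4)/(3*m - 4)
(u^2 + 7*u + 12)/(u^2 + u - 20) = (u^2 + 7*u + 12)/(u^2 + u - 20)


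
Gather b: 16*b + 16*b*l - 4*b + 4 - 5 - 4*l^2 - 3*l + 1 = b*(16*l + 12) - 4*l^2 - 3*l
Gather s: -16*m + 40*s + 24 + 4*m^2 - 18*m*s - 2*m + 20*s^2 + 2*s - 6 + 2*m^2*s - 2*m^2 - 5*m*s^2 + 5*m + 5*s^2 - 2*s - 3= 2*m^2 - 13*m + s^2*(25 - 5*m) + s*(2*m^2 - 18*m + 40) + 15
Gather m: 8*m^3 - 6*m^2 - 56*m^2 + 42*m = 8*m^3 - 62*m^2 + 42*m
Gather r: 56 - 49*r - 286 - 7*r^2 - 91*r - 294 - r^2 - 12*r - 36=-8*r^2 - 152*r - 560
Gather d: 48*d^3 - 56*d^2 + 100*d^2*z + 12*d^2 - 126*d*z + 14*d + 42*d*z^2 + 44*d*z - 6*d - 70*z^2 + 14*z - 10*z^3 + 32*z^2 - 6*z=48*d^3 + d^2*(100*z - 44) + d*(42*z^2 - 82*z + 8) - 10*z^3 - 38*z^2 + 8*z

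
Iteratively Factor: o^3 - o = (o - 1)*(o^2 + o) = (o - 1)*(o + 1)*(o)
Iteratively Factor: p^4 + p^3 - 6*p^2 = (p - 2)*(p^3 + 3*p^2) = p*(p - 2)*(p^2 + 3*p) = p^2*(p - 2)*(p + 3)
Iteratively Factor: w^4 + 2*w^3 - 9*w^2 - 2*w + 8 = (w + 4)*(w^3 - 2*w^2 - w + 2) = (w - 1)*(w + 4)*(w^2 - w - 2) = (w - 1)*(w + 1)*(w + 4)*(w - 2)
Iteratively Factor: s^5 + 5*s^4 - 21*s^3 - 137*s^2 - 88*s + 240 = (s - 5)*(s^4 + 10*s^3 + 29*s^2 + 8*s - 48) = (s - 5)*(s + 4)*(s^3 + 6*s^2 + 5*s - 12) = (s - 5)*(s + 4)^2*(s^2 + 2*s - 3) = (s - 5)*(s + 3)*(s + 4)^2*(s - 1)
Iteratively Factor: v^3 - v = (v + 1)*(v^2 - v) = v*(v + 1)*(v - 1)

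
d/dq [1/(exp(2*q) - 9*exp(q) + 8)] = (9 - 2*exp(q))*exp(q)/(exp(2*q) - 9*exp(q) + 8)^2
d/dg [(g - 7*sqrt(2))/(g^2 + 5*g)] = (g*(g + 5) - (g - 7*sqrt(2))*(2*g + 5))/(g^2*(g + 5)^2)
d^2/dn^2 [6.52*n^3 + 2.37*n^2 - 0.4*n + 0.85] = 39.12*n + 4.74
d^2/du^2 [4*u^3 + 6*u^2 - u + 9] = 24*u + 12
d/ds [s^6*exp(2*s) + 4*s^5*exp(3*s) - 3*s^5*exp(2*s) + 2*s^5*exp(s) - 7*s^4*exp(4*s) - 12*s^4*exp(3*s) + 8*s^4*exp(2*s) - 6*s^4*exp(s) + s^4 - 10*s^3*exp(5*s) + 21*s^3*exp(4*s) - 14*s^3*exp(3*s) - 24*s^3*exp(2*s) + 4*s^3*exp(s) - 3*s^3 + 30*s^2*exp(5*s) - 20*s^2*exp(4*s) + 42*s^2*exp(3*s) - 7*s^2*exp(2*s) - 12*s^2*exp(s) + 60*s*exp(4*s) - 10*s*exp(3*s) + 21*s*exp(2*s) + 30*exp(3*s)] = 2*s^6*exp(2*s) + 12*s^5*exp(3*s) + 2*s^5*exp(s) - 28*s^4*exp(4*s) - 16*s^4*exp(3*s) + s^4*exp(2*s) + 4*s^4*exp(s) - 50*s^3*exp(5*s) + 56*s^3*exp(4*s) - 90*s^3*exp(3*s) - 16*s^3*exp(2*s) - 20*s^3*exp(s) + 4*s^3 + 120*s^2*exp(5*s) - 17*s^2*exp(4*s) + 84*s^2*exp(3*s) - 86*s^2*exp(2*s) - 9*s^2 + 60*s*exp(5*s) + 200*s*exp(4*s) + 54*s*exp(3*s) + 28*s*exp(2*s) - 24*s*exp(s) + 60*exp(4*s) + 80*exp(3*s) + 21*exp(2*s)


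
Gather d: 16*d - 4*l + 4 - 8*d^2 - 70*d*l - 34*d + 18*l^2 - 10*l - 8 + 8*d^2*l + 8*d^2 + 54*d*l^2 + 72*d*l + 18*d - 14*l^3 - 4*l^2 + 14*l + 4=8*d^2*l + d*(54*l^2 + 2*l) - 14*l^3 + 14*l^2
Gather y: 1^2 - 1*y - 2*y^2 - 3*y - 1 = -2*y^2 - 4*y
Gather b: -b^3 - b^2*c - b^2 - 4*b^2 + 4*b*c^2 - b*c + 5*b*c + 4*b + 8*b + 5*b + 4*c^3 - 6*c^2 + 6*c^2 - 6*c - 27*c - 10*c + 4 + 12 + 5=-b^3 + b^2*(-c - 5) + b*(4*c^2 + 4*c + 17) + 4*c^3 - 43*c + 21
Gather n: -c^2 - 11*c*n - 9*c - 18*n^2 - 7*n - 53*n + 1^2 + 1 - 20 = -c^2 - 9*c - 18*n^2 + n*(-11*c - 60) - 18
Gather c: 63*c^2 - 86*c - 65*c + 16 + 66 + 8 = 63*c^2 - 151*c + 90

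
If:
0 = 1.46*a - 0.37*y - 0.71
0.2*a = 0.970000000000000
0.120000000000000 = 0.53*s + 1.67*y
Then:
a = 4.85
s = -54.03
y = 17.22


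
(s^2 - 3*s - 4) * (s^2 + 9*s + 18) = s^4 + 6*s^3 - 13*s^2 - 90*s - 72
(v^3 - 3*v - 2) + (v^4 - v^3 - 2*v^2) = v^4 - 2*v^2 - 3*v - 2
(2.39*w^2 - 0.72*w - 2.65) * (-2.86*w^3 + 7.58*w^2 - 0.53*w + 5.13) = -6.8354*w^5 + 20.1754*w^4 + 0.854699999999999*w^3 - 7.4447*w^2 - 2.2891*w - 13.5945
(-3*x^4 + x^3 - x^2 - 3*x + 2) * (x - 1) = -3*x^5 + 4*x^4 - 2*x^3 - 2*x^2 + 5*x - 2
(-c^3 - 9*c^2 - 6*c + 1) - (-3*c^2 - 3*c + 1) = -c^3 - 6*c^2 - 3*c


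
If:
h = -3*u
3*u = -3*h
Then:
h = 0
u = 0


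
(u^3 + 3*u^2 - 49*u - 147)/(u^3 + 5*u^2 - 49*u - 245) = (u + 3)/(u + 5)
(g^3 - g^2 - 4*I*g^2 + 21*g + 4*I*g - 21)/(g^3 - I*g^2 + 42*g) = (g^2 + g*(-1 + 3*I) - 3*I)/(g*(g + 6*I))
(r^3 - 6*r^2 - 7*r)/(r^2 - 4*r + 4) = r*(r^2 - 6*r - 7)/(r^2 - 4*r + 4)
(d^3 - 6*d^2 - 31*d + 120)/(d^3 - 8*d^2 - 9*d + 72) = (d + 5)/(d + 3)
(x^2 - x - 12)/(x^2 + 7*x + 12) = (x - 4)/(x + 4)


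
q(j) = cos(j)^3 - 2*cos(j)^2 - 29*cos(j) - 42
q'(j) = -3*sin(j)*cos(j)^2 + 4*sin(j)*cos(j) + 29*sin(j)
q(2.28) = -24.24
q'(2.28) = 19.07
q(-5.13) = -54.02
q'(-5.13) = 27.54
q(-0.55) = -67.56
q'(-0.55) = -15.80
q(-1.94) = -31.84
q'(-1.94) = -25.34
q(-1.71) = -38.02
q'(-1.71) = -28.11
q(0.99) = -58.35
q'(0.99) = 25.32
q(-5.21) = -56.19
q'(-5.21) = 26.56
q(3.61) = -18.43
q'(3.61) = -10.40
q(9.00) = -17.99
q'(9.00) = 9.42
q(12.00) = -67.30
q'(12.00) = -16.23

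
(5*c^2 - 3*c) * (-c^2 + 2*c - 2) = -5*c^4 + 13*c^3 - 16*c^2 + 6*c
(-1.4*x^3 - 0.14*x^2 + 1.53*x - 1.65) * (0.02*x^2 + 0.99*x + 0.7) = -0.028*x^5 - 1.3888*x^4 - 1.088*x^3 + 1.3837*x^2 - 0.5625*x - 1.155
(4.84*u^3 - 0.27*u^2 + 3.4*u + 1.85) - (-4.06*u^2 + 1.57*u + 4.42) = 4.84*u^3 + 3.79*u^2 + 1.83*u - 2.57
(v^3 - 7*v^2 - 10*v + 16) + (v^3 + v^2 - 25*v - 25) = 2*v^3 - 6*v^2 - 35*v - 9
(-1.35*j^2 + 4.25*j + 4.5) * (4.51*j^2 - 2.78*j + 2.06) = -6.0885*j^4 + 22.9205*j^3 + 5.699*j^2 - 3.755*j + 9.27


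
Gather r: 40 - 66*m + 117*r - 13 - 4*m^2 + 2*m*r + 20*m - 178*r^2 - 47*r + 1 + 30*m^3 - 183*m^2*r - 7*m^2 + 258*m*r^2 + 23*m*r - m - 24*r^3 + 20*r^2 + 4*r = 30*m^3 - 11*m^2 - 47*m - 24*r^3 + r^2*(258*m - 158) + r*(-183*m^2 + 25*m + 74) + 28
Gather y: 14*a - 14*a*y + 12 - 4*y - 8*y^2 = 14*a - 8*y^2 + y*(-14*a - 4) + 12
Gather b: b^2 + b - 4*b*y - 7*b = b^2 + b*(-4*y - 6)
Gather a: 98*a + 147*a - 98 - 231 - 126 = 245*a - 455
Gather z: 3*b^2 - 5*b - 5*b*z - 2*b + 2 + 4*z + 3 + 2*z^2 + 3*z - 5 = 3*b^2 - 7*b + 2*z^2 + z*(7 - 5*b)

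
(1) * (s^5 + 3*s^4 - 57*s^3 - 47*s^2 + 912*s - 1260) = s^5 + 3*s^4 - 57*s^3 - 47*s^2 + 912*s - 1260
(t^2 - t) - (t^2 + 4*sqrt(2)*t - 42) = -4*sqrt(2)*t - t + 42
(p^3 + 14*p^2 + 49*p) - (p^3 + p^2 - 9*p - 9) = 13*p^2 + 58*p + 9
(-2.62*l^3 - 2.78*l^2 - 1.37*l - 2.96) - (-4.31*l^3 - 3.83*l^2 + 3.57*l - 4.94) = 1.69*l^3 + 1.05*l^2 - 4.94*l + 1.98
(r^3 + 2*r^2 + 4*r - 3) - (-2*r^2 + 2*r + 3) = r^3 + 4*r^2 + 2*r - 6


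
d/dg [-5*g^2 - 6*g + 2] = -10*g - 6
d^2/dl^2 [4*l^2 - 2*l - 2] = 8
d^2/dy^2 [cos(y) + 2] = -cos(y)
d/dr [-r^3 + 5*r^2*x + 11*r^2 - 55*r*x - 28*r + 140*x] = -3*r^2 + 10*r*x + 22*r - 55*x - 28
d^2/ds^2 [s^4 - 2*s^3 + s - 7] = 12*s*(s - 1)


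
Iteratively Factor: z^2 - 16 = (z - 4)*(z + 4)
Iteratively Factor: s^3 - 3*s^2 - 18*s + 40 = (s - 2)*(s^2 - s - 20) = (s - 2)*(s + 4)*(s - 5)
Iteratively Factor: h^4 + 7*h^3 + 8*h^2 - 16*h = (h - 1)*(h^3 + 8*h^2 + 16*h) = h*(h - 1)*(h^2 + 8*h + 16) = h*(h - 1)*(h + 4)*(h + 4)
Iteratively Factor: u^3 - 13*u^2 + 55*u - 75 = (u - 5)*(u^2 - 8*u + 15) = (u - 5)^2*(u - 3)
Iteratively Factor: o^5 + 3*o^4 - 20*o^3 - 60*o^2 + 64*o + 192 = (o + 3)*(o^4 - 20*o^2 + 64) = (o + 3)*(o + 4)*(o^3 - 4*o^2 - 4*o + 16) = (o - 4)*(o + 3)*(o + 4)*(o^2 - 4) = (o - 4)*(o + 2)*(o + 3)*(o + 4)*(o - 2)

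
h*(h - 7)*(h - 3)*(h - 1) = h^4 - 11*h^3 + 31*h^2 - 21*h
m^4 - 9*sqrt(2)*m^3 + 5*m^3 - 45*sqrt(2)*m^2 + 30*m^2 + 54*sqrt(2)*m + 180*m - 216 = (m - 1)*(m + 6)*(m - 6*sqrt(2))*(m - 3*sqrt(2))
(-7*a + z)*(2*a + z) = -14*a^2 - 5*a*z + z^2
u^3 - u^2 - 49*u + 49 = (u - 7)*(u - 1)*(u + 7)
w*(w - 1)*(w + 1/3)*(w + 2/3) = w^4 - 7*w^2/9 - 2*w/9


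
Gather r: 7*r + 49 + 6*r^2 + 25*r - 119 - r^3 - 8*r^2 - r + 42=-r^3 - 2*r^2 + 31*r - 28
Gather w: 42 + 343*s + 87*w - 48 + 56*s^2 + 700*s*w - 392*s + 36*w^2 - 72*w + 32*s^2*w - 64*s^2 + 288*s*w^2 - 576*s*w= -8*s^2 - 49*s + w^2*(288*s + 36) + w*(32*s^2 + 124*s + 15) - 6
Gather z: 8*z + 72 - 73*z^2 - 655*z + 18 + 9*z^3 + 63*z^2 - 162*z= 9*z^3 - 10*z^2 - 809*z + 90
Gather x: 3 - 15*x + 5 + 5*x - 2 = 6 - 10*x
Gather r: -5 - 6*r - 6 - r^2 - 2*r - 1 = -r^2 - 8*r - 12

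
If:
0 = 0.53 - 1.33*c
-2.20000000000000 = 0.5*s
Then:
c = 0.40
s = -4.40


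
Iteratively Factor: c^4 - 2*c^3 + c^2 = (c)*(c^3 - 2*c^2 + c) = c^2*(c^2 - 2*c + 1) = c^2*(c - 1)*(c - 1)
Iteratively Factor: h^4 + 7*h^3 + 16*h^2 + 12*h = (h + 2)*(h^3 + 5*h^2 + 6*h) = (h + 2)^2*(h^2 + 3*h) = (h + 2)^2*(h + 3)*(h)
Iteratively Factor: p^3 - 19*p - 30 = (p + 2)*(p^2 - 2*p - 15) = (p + 2)*(p + 3)*(p - 5)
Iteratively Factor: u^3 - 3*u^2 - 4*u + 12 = (u + 2)*(u^2 - 5*u + 6) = (u - 2)*(u + 2)*(u - 3)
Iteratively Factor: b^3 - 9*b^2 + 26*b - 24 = (b - 4)*(b^2 - 5*b + 6) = (b - 4)*(b - 2)*(b - 3)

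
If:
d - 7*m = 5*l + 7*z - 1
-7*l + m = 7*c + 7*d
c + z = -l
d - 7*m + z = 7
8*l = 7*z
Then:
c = -40/33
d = 2507/4752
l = 56/99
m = -3955/4752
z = 64/99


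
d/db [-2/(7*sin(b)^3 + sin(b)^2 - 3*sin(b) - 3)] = 2*(21*sin(b)^2 + 2*sin(b) - 3)*cos(b)/(7*sin(b)^3 + sin(b)^2 - 3*sin(b) - 3)^2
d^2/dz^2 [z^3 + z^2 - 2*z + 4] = 6*z + 2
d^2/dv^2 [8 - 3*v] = 0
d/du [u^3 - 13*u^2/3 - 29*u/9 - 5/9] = 3*u^2 - 26*u/3 - 29/9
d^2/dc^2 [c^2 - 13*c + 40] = 2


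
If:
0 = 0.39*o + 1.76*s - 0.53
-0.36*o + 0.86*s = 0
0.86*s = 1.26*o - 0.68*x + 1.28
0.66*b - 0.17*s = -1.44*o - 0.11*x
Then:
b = -1.39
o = 0.47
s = 0.20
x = 2.50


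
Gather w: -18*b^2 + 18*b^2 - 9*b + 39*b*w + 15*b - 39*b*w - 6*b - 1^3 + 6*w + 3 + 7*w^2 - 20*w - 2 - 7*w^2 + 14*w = 0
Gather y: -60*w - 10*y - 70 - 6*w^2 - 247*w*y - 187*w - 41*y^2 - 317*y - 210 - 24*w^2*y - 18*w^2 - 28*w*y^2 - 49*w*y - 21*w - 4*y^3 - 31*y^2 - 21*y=-24*w^2 - 268*w - 4*y^3 + y^2*(-28*w - 72) + y*(-24*w^2 - 296*w - 348) - 280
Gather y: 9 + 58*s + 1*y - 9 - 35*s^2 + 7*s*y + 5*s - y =-35*s^2 + 7*s*y + 63*s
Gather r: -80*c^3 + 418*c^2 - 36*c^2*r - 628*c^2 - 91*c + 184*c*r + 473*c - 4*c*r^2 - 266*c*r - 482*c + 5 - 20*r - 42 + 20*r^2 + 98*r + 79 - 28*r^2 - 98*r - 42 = -80*c^3 - 210*c^2 - 100*c + r^2*(-4*c - 8) + r*(-36*c^2 - 82*c - 20)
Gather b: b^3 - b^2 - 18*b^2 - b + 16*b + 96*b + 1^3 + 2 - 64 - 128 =b^3 - 19*b^2 + 111*b - 189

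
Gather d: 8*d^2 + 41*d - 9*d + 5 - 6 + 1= 8*d^2 + 32*d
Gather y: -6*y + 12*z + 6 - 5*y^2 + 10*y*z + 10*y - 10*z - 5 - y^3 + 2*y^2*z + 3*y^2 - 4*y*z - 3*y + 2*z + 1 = -y^3 + y^2*(2*z - 2) + y*(6*z + 1) + 4*z + 2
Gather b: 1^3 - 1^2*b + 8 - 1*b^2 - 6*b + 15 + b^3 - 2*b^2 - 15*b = b^3 - 3*b^2 - 22*b + 24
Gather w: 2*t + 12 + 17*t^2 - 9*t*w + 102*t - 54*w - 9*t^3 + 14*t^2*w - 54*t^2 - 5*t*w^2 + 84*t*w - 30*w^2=-9*t^3 - 37*t^2 + 104*t + w^2*(-5*t - 30) + w*(14*t^2 + 75*t - 54) + 12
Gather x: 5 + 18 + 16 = 39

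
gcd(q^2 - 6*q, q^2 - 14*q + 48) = q - 6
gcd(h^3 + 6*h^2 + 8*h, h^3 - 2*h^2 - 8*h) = h^2 + 2*h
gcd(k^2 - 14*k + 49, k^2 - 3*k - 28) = k - 7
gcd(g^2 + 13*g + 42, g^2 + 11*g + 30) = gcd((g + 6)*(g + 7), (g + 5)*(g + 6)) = g + 6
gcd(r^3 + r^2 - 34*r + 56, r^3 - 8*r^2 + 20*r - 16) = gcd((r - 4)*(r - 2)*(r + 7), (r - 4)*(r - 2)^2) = r^2 - 6*r + 8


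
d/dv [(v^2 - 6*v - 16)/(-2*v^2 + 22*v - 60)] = (5*v^2 - 92*v + 356)/(2*(v^4 - 22*v^3 + 181*v^2 - 660*v + 900))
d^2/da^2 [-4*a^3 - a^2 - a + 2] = -24*a - 2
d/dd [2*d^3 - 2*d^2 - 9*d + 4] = 6*d^2 - 4*d - 9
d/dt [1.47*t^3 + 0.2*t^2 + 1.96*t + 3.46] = 4.41*t^2 + 0.4*t + 1.96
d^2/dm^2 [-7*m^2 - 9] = -14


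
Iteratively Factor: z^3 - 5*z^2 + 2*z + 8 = (z - 4)*(z^2 - z - 2) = (z - 4)*(z - 2)*(z + 1)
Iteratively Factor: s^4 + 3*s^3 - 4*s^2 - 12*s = (s + 3)*(s^3 - 4*s) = (s + 2)*(s + 3)*(s^2 - 2*s) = s*(s + 2)*(s + 3)*(s - 2)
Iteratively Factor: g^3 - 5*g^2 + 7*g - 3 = (g - 1)*(g^2 - 4*g + 3) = (g - 3)*(g - 1)*(g - 1)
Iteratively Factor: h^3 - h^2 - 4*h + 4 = (h - 1)*(h^2 - 4) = (h - 2)*(h - 1)*(h + 2)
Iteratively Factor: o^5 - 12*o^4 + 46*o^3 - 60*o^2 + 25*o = (o - 5)*(o^4 - 7*o^3 + 11*o^2 - 5*o) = (o - 5)*(o - 1)*(o^3 - 6*o^2 + 5*o) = (o - 5)^2*(o - 1)*(o^2 - o) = (o - 5)^2*(o - 1)^2*(o)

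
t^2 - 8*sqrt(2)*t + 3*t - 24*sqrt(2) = (t + 3)*(t - 8*sqrt(2))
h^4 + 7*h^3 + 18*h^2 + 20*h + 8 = (h + 1)*(h + 2)^3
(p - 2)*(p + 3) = p^2 + p - 6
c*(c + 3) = c^2 + 3*c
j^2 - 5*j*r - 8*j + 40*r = (j - 8)*(j - 5*r)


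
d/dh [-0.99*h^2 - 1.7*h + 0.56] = -1.98*h - 1.7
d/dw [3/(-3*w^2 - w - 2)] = 3*(6*w + 1)/(3*w^2 + w + 2)^2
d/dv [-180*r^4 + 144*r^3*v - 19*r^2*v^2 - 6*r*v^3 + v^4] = 144*r^3 - 38*r^2*v - 18*r*v^2 + 4*v^3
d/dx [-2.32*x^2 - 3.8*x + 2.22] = -4.64*x - 3.8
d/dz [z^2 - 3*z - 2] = 2*z - 3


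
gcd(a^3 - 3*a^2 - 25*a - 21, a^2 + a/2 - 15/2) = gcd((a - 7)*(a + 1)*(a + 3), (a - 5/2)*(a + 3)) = a + 3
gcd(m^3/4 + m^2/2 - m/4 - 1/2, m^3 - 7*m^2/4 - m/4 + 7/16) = 1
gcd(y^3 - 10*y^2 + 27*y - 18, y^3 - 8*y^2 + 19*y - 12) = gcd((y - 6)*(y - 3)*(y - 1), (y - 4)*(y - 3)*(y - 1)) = y^2 - 4*y + 3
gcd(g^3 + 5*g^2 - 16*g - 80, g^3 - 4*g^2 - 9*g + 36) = g - 4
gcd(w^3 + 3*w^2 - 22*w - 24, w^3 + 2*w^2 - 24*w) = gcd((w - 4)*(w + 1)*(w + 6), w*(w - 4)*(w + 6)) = w^2 + 2*w - 24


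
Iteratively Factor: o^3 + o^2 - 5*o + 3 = (o + 3)*(o^2 - 2*o + 1) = (o - 1)*(o + 3)*(o - 1)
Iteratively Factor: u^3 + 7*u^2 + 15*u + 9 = (u + 1)*(u^2 + 6*u + 9) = (u + 1)*(u + 3)*(u + 3)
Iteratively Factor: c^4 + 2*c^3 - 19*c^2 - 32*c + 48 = (c - 1)*(c^3 + 3*c^2 - 16*c - 48) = (c - 1)*(c + 4)*(c^2 - c - 12) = (c - 1)*(c + 3)*(c + 4)*(c - 4)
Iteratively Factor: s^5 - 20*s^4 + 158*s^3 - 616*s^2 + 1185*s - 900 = (s - 5)*(s^4 - 15*s^3 + 83*s^2 - 201*s + 180) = (s - 5)^2*(s^3 - 10*s^2 + 33*s - 36) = (s - 5)^2*(s - 3)*(s^2 - 7*s + 12) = (s - 5)^2*(s - 4)*(s - 3)*(s - 3)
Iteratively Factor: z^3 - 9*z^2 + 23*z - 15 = (z - 5)*(z^2 - 4*z + 3) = (z - 5)*(z - 3)*(z - 1)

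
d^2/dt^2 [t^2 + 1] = 2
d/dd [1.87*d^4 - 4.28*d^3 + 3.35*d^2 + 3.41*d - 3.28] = 7.48*d^3 - 12.84*d^2 + 6.7*d + 3.41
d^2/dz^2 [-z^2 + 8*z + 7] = -2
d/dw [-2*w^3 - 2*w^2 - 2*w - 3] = -6*w^2 - 4*w - 2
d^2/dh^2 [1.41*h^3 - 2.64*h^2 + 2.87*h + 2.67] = 8.46*h - 5.28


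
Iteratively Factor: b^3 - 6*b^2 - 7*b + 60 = (b + 3)*(b^2 - 9*b + 20) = (b - 5)*(b + 3)*(b - 4)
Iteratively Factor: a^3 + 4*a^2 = (a + 4)*(a^2) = a*(a + 4)*(a)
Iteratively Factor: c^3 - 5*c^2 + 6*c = (c - 2)*(c^2 - 3*c) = c*(c - 2)*(c - 3)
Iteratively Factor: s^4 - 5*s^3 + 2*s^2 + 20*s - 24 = (s - 2)*(s^3 - 3*s^2 - 4*s + 12) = (s - 2)*(s + 2)*(s^2 - 5*s + 6) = (s - 2)^2*(s + 2)*(s - 3)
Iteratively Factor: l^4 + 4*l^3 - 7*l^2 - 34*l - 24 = (l - 3)*(l^3 + 7*l^2 + 14*l + 8) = (l - 3)*(l + 2)*(l^2 + 5*l + 4) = (l - 3)*(l + 1)*(l + 2)*(l + 4)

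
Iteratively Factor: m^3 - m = (m - 1)*(m^2 + m) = m*(m - 1)*(m + 1)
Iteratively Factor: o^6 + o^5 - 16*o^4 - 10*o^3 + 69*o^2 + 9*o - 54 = (o + 3)*(o^5 - 2*o^4 - 10*o^3 + 20*o^2 + 9*o - 18) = (o - 1)*(o + 3)*(o^4 - o^3 - 11*o^2 + 9*o + 18) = (o - 1)*(o + 1)*(o + 3)*(o^3 - 2*o^2 - 9*o + 18) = (o - 1)*(o + 1)*(o + 3)^2*(o^2 - 5*o + 6) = (o - 3)*(o - 1)*(o + 1)*(o + 3)^2*(o - 2)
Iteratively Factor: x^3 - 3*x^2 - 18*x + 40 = (x - 2)*(x^2 - x - 20) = (x - 2)*(x + 4)*(x - 5)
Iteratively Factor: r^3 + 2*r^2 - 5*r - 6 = (r + 1)*(r^2 + r - 6) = (r - 2)*(r + 1)*(r + 3)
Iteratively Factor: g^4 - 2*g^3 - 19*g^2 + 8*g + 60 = (g - 5)*(g^3 + 3*g^2 - 4*g - 12) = (g - 5)*(g + 2)*(g^2 + g - 6) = (g - 5)*(g + 2)*(g + 3)*(g - 2)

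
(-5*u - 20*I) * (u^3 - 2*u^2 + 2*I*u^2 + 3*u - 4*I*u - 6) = -5*u^4 + 10*u^3 - 30*I*u^3 + 25*u^2 + 60*I*u^2 - 50*u - 60*I*u + 120*I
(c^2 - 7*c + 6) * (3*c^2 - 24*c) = 3*c^4 - 45*c^3 + 186*c^2 - 144*c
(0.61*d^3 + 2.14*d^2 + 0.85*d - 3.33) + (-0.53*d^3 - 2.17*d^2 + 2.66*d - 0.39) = 0.08*d^3 - 0.0299999999999998*d^2 + 3.51*d - 3.72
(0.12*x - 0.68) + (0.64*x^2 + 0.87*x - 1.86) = 0.64*x^2 + 0.99*x - 2.54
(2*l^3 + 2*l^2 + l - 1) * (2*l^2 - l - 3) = 4*l^5 + 2*l^4 - 6*l^3 - 9*l^2 - 2*l + 3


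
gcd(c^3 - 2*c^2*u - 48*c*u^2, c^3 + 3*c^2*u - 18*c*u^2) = c^2 + 6*c*u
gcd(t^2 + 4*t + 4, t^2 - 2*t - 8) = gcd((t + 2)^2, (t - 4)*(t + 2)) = t + 2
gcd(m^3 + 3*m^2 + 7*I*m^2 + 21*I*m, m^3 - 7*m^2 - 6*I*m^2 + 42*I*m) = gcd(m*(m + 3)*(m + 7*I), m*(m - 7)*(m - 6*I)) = m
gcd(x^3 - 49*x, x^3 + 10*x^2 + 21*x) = x^2 + 7*x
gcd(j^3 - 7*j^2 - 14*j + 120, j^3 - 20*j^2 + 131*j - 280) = j - 5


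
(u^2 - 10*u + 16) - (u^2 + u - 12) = 28 - 11*u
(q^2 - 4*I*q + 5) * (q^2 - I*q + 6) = q^4 - 5*I*q^3 + 7*q^2 - 29*I*q + 30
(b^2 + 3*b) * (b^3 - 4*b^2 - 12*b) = b^5 - b^4 - 24*b^3 - 36*b^2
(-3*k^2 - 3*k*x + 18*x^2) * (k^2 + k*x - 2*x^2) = -3*k^4 - 6*k^3*x + 21*k^2*x^2 + 24*k*x^3 - 36*x^4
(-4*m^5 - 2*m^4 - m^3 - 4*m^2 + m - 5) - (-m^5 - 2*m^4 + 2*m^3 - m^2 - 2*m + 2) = -3*m^5 - 3*m^3 - 3*m^2 + 3*m - 7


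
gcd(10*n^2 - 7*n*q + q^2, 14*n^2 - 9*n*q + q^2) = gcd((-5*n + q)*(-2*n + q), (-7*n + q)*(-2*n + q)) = -2*n + q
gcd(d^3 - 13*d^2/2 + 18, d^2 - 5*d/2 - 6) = d + 3/2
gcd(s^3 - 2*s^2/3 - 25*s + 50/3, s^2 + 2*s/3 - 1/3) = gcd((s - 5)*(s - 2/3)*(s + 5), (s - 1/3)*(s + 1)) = 1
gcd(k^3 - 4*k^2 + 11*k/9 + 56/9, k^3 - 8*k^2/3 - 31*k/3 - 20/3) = k + 1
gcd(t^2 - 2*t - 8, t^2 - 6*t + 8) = t - 4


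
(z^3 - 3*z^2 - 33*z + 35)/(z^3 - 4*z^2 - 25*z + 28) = (z + 5)/(z + 4)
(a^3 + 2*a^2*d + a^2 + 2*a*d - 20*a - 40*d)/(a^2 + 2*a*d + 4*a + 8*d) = (a^2 + a - 20)/(a + 4)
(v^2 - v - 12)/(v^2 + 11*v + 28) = (v^2 - v - 12)/(v^2 + 11*v + 28)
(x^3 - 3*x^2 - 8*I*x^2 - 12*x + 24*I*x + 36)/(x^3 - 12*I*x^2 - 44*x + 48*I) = (x - 3)/(x - 4*I)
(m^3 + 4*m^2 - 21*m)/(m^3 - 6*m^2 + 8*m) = (m^2 + 4*m - 21)/(m^2 - 6*m + 8)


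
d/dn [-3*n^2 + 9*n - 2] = 9 - 6*n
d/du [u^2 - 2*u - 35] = 2*u - 2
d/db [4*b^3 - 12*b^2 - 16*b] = 12*b^2 - 24*b - 16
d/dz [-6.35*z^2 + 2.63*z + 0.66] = 2.63 - 12.7*z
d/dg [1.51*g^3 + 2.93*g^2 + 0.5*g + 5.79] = 4.53*g^2 + 5.86*g + 0.5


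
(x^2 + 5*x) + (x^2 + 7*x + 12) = 2*x^2 + 12*x + 12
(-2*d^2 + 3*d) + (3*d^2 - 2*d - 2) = d^2 + d - 2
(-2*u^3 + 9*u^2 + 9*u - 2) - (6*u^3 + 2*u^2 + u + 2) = -8*u^3 + 7*u^2 + 8*u - 4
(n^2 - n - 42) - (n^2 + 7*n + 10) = -8*n - 52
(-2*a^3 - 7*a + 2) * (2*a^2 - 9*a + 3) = -4*a^5 + 18*a^4 - 20*a^3 + 67*a^2 - 39*a + 6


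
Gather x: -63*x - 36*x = -99*x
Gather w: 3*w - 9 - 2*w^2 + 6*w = -2*w^2 + 9*w - 9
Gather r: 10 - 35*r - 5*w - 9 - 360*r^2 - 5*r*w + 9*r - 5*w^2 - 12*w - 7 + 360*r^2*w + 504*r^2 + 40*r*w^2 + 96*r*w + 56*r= r^2*(360*w + 144) + r*(40*w^2 + 91*w + 30) - 5*w^2 - 17*w - 6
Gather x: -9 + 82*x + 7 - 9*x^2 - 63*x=-9*x^2 + 19*x - 2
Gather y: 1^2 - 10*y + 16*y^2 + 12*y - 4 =16*y^2 + 2*y - 3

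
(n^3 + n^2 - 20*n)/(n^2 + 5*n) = n - 4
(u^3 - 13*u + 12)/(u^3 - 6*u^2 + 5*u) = (u^2 + u - 12)/(u*(u - 5))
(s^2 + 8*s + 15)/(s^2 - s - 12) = (s + 5)/(s - 4)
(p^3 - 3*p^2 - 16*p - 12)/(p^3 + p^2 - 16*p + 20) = (p^3 - 3*p^2 - 16*p - 12)/(p^3 + p^2 - 16*p + 20)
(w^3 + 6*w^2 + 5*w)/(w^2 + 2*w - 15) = w*(w + 1)/(w - 3)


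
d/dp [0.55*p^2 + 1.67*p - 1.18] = 1.1*p + 1.67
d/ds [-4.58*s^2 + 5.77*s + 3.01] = 5.77 - 9.16*s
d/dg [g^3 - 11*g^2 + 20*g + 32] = 3*g^2 - 22*g + 20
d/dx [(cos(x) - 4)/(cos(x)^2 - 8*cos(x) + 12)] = (cos(x)^2 - 8*cos(x) + 20)*sin(x)/(cos(x)^2 - 8*cos(x) + 12)^2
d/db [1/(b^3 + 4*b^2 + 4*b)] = (-3*b - 2)/(b^2*(b^3 + 6*b^2 + 12*b + 8))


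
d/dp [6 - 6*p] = -6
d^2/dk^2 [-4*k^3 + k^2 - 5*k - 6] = 2 - 24*k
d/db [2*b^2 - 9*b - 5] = 4*b - 9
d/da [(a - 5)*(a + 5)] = 2*a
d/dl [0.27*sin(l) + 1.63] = 0.27*cos(l)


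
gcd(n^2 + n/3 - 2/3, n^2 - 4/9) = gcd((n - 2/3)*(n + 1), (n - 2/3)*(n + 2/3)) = n - 2/3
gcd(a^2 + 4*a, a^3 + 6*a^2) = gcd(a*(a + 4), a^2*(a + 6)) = a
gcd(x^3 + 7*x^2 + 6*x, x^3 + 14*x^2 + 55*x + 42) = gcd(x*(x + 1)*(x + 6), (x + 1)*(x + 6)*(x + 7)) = x^2 + 7*x + 6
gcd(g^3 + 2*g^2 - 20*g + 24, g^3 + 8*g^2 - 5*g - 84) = 1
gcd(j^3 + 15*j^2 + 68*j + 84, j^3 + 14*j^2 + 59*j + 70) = j^2 + 9*j + 14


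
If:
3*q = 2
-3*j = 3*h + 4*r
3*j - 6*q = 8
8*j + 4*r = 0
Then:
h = 20/3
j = 4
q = 2/3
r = -8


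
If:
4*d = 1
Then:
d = 1/4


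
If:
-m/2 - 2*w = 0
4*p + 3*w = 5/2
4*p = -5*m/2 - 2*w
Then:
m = -10/11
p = 5/11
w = 5/22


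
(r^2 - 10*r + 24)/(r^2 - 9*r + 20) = (r - 6)/(r - 5)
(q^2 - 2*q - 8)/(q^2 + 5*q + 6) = (q - 4)/(q + 3)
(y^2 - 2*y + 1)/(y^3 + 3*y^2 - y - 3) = (y - 1)/(y^2 + 4*y + 3)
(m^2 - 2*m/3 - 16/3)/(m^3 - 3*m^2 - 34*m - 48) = (m - 8/3)/(m^2 - 5*m - 24)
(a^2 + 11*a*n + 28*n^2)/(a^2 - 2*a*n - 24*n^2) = (a + 7*n)/(a - 6*n)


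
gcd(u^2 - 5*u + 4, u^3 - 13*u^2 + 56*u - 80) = u - 4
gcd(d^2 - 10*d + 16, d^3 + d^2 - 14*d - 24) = 1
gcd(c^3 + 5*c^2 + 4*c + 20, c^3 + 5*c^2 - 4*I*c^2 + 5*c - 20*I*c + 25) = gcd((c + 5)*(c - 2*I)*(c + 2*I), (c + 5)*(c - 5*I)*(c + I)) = c + 5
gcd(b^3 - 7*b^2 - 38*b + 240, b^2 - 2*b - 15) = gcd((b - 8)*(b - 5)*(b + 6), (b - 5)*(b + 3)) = b - 5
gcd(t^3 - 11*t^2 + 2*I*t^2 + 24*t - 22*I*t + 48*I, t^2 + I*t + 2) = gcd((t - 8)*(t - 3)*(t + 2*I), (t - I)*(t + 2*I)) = t + 2*I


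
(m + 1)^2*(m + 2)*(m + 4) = m^4 + 8*m^3 + 21*m^2 + 22*m + 8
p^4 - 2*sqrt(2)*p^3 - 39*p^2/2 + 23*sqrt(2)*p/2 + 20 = (p - 4*sqrt(2))*(p - sqrt(2))*(p + sqrt(2)/2)*(p + 5*sqrt(2)/2)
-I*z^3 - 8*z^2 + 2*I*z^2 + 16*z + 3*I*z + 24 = (z - 3)*(z - 8*I)*(-I*z - I)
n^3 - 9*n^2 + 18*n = n*(n - 6)*(n - 3)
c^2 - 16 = (c - 4)*(c + 4)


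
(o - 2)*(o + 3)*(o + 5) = o^3 + 6*o^2 - o - 30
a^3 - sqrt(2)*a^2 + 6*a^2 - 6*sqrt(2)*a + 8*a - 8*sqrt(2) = (a + 2)*(a + 4)*(a - sqrt(2))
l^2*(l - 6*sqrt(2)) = l^3 - 6*sqrt(2)*l^2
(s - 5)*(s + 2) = s^2 - 3*s - 10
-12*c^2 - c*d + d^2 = (-4*c + d)*(3*c + d)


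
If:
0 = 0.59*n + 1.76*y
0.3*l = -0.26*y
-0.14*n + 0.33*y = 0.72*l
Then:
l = 0.00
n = 0.00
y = 0.00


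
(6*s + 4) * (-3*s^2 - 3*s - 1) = -18*s^3 - 30*s^2 - 18*s - 4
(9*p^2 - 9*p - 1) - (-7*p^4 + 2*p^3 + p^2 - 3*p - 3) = 7*p^4 - 2*p^3 + 8*p^2 - 6*p + 2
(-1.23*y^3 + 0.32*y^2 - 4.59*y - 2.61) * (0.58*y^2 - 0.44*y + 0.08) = -0.7134*y^5 + 0.7268*y^4 - 2.9014*y^3 + 0.5314*y^2 + 0.7812*y - 0.2088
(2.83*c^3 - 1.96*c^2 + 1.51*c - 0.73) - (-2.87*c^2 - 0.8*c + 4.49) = 2.83*c^3 + 0.91*c^2 + 2.31*c - 5.22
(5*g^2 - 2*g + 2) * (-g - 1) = -5*g^3 - 3*g^2 - 2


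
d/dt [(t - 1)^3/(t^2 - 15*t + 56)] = (t - 1)^2*(3*t^2 - 45*t - (t - 1)*(2*t - 15) + 168)/(t^2 - 15*t + 56)^2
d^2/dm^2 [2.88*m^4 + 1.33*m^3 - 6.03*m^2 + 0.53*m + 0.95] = 34.56*m^2 + 7.98*m - 12.06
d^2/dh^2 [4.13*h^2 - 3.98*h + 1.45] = 8.26000000000000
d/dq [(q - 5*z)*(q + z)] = 2*q - 4*z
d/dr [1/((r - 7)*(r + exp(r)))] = ((7 - r)*(r + exp(r)) - (r - 7)^2*(exp(r) + 1))/((r - 7)^3*(r + exp(r))^2)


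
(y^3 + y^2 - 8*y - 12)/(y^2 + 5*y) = (y^3 + y^2 - 8*y - 12)/(y*(y + 5))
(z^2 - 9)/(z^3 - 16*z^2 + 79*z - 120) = (z + 3)/(z^2 - 13*z + 40)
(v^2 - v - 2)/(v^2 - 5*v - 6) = (v - 2)/(v - 6)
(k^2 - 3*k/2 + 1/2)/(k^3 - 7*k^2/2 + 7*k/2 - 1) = 1/(k - 2)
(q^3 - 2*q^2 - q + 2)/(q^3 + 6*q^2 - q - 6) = (q - 2)/(q + 6)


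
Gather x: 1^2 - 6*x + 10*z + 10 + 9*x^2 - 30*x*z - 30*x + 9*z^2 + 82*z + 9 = 9*x^2 + x*(-30*z - 36) + 9*z^2 + 92*z + 20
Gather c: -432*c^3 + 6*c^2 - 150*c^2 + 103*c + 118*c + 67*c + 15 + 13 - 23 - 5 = -432*c^3 - 144*c^2 + 288*c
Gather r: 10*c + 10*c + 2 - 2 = 20*c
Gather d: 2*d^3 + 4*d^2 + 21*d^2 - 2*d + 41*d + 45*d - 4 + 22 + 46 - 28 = 2*d^3 + 25*d^2 + 84*d + 36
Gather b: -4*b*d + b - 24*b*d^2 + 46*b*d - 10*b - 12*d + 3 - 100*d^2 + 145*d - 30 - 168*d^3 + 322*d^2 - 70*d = b*(-24*d^2 + 42*d - 9) - 168*d^3 + 222*d^2 + 63*d - 27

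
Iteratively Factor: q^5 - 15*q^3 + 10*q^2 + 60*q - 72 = (q - 2)*(q^4 + 2*q^3 - 11*q^2 - 12*q + 36) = (q - 2)^2*(q^3 + 4*q^2 - 3*q - 18) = (q - 2)^2*(q + 3)*(q^2 + q - 6) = (q - 2)^3*(q + 3)*(q + 3)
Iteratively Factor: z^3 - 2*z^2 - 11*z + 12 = (z + 3)*(z^2 - 5*z + 4) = (z - 1)*(z + 3)*(z - 4)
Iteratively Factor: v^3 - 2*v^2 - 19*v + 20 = (v - 1)*(v^2 - v - 20) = (v - 5)*(v - 1)*(v + 4)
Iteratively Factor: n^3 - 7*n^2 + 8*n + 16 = (n - 4)*(n^2 - 3*n - 4) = (n - 4)^2*(n + 1)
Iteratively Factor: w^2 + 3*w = (w)*(w + 3)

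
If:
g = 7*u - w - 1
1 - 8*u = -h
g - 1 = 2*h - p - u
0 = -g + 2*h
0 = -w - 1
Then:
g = 14/9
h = 7/9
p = 7/9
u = 2/9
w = -1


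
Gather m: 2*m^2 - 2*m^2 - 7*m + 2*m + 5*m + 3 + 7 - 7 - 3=0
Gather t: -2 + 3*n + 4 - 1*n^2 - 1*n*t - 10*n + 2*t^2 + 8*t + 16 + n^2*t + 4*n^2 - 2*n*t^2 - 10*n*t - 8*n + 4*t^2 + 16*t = 3*n^2 - 15*n + t^2*(6 - 2*n) + t*(n^2 - 11*n + 24) + 18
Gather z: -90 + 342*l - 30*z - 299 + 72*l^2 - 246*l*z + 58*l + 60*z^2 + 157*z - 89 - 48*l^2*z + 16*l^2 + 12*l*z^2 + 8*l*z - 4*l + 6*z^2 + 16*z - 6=88*l^2 + 396*l + z^2*(12*l + 66) + z*(-48*l^2 - 238*l + 143) - 484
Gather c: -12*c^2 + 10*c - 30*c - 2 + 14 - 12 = -12*c^2 - 20*c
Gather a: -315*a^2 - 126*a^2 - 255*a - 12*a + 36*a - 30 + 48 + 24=-441*a^2 - 231*a + 42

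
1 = 1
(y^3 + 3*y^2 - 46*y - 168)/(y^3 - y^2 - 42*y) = (y + 4)/y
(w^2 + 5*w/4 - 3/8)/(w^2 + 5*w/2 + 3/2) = (w - 1/4)/(w + 1)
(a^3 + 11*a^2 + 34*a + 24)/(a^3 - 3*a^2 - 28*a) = (a^2 + 7*a + 6)/(a*(a - 7))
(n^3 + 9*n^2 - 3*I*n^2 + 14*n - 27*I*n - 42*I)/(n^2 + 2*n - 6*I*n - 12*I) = (n^2 + n*(7 - 3*I) - 21*I)/(n - 6*I)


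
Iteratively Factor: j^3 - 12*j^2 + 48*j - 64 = (j - 4)*(j^2 - 8*j + 16) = (j - 4)^2*(j - 4)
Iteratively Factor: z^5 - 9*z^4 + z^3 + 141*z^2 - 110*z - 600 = (z - 4)*(z^4 - 5*z^3 - 19*z^2 + 65*z + 150) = (z - 4)*(z + 3)*(z^3 - 8*z^2 + 5*z + 50) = (z - 4)*(z + 2)*(z + 3)*(z^2 - 10*z + 25) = (z - 5)*(z - 4)*(z + 2)*(z + 3)*(z - 5)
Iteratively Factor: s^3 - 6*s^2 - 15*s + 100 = (s - 5)*(s^2 - s - 20) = (s - 5)*(s + 4)*(s - 5)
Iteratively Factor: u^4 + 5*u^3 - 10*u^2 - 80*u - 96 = (u + 3)*(u^3 + 2*u^2 - 16*u - 32) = (u + 2)*(u + 3)*(u^2 - 16) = (u + 2)*(u + 3)*(u + 4)*(u - 4)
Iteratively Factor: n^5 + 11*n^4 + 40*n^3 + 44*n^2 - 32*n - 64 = (n + 4)*(n^4 + 7*n^3 + 12*n^2 - 4*n - 16) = (n - 1)*(n + 4)*(n^3 + 8*n^2 + 20*n + 16) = (n - 1)*(n + 2)*(n + 4)*(n^2 + 6*n + 8) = (n - 1)*(n + 2)^2*(n + 4)*(n + 4)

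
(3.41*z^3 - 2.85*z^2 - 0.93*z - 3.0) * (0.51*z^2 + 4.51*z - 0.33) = 1.7391*z^5 + 13.9256*z^4 - 14.4531*z^3 - 4.7838*z^2 - 13.2231*z + 0.99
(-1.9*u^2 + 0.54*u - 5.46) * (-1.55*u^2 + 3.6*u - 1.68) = 2.945*u^4 - 7.677*u^3 + 13.599*u^2 - 20.5632*u + 9.1728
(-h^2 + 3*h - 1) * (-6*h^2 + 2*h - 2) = 6*h^4 - 20*h^3 + 14*h^2 - 8*h + 2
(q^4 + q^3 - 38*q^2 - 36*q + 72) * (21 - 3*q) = -3*q^5 + 18*q^4 + 135*q^3 - 690*q^2 - 972*q + 1512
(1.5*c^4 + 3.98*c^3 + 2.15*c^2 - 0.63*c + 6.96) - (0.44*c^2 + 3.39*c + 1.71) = 1.5*c^4 + 3.98*c^3 + 1.71*c^2 - 4.02*c + 5.25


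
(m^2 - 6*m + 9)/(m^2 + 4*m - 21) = (m - 3)/(m + 7)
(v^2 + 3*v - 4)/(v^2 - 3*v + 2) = (v + 4)/(v - 2)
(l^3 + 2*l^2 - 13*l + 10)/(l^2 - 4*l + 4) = (l^2 + 4*l - 5)/(l - 2)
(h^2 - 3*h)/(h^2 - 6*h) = (h - 3)/(h - 6)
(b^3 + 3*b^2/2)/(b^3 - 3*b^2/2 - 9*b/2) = b/(b - 3)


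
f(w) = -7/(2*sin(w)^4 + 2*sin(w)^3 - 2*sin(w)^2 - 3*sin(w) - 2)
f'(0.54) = -1.07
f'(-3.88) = 0.18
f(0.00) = 3.50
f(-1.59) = 7.00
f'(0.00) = -5.25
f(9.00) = 2.07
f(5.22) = 6.52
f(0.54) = 1.91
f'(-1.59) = 0.13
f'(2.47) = 0.46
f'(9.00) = 1.72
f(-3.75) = 1.85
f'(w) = -7*(-8*sin(w)^3*cos(w) - 6*sin(w)^2*cos(w) + 4*sin(w)*cos(w) + 3*cos(w))/(2*sin(w)^4 + 2*sin(w)^3 - 2*sin(w)^2 - 3*sin(w) - 2)^2 = 7*(8*sin(w)^3 + 6*sin(w)^2 - 4*sin(w) - 3)*cos(w)/(-2*sin(w)^4 - 2*sin(w)^3 + 2*sin(w)^2 + 3*sin(w) + 2)^2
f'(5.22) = -0.77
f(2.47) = 1.81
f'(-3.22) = 4.53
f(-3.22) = 3.12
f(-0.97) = 6.46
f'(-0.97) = -0.36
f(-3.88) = 1.79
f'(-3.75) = 0.74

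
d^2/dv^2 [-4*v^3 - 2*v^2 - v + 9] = -24*v - 4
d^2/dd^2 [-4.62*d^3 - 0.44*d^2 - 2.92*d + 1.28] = -27.72*d - 0.88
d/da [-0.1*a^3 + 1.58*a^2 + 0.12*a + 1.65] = -0.3*a^2 + 3.16*a + 0.12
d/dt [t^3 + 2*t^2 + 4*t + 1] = 3*t^2 + 4*t + 4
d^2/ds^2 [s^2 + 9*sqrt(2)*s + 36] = 2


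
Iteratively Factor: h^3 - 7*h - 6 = (h - 3)*(h^2 + 3*h + 2) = (h - 3)*(h + 2)*(h + 1)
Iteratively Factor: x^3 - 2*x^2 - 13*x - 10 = (x - 5)*(x^2 + 3*x + 2) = (x - 5)*(x + 2)*(x + 1)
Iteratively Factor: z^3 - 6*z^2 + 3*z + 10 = (z + 1)*(z^2 - 7*z + 10) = (z - 2)*(z + 1)*(z - 5)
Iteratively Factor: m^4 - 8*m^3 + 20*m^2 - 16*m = (m - 2)*(m^3 - 6*m^2 + 8*m) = m*(m - 2)*(m^2 - 6*m + 8) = m*(m - 2)^2*(m - 4)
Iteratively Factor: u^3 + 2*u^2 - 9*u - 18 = (u - 3)*(u^2 + 5*u + 6) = (u - 3)*(u + 2)*(u + 3)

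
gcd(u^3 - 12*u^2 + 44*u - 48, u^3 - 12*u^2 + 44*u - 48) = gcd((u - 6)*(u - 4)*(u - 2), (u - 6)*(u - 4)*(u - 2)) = u^3 - 12*u^2 + 44*u - 48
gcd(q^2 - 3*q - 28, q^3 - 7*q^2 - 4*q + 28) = q - 7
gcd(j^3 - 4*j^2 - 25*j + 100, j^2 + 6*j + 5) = j + 5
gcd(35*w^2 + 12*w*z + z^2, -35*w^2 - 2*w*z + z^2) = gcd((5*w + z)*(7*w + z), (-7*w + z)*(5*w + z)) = 5*w + z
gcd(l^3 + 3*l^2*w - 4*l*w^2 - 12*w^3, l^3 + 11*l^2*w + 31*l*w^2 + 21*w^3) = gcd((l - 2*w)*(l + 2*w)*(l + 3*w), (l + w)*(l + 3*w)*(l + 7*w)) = l + 3*w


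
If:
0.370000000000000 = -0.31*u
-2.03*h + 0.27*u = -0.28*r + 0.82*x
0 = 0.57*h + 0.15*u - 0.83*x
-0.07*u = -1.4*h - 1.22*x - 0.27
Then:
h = -0.04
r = 0.15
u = -1.19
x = -0.24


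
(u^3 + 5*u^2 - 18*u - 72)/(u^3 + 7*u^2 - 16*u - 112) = (u^2 + 9*u + 18)/(u^2 + 11*u + 28)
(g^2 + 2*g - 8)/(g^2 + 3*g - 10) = (g + 4)/(g + 5)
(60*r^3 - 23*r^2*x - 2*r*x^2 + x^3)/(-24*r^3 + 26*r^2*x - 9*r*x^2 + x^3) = (5*r + x)/(-2*r + x)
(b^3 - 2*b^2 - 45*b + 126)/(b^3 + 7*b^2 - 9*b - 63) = (b - 6)/(b + 3)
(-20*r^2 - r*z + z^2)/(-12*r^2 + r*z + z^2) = (-5*r + z)/(-3*r + z)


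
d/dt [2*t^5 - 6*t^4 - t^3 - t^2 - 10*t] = 10*t^4 - 24*t^3 - 3*t^2 - 2*t - 10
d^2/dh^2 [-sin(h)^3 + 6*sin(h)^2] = 9*sin(h)^3 - 24*sin(h)^2 - 6*sin(h) + 12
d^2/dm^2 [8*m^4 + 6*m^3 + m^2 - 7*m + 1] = 96*m^2 + 36*m + 2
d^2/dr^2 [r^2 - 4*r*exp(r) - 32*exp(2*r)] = -4*r*exp(r) - 128*exp(2*r) - 8*exp(r) + 2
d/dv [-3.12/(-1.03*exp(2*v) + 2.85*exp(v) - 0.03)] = (8.892 - 6.4272*exp(v))*exp(v)/(1.03*exp(2*v) - 2.85*exp(v) + 0.03)^2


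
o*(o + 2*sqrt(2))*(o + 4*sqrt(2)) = o^3 + 6*sqrt(2)*o^2 + 16*o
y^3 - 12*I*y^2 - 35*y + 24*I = (y - 8*I)*(y - 3*I)*(y - I)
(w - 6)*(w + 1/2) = w^2 - 11*w/2 - 3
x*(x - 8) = x^2 - 8*x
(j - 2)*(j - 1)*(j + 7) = j^3 + 4*j^2 - 19*j + 14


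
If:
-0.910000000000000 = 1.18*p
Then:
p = -0.77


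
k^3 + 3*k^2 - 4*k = k*(k - 1)*(k + 4)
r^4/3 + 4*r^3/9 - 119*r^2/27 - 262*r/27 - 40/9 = (r/3 + 1)*(r - 4)*(r + 2/3)*(r + 5/3)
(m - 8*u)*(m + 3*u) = m^2 - 5*m*u - 24*u^2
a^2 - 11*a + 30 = (a - 6)*(a - 5)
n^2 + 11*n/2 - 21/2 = (n - 3/2)*(n + 7)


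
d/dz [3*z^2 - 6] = 6*z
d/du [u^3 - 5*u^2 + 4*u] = 3*u^2 - 10*u + 4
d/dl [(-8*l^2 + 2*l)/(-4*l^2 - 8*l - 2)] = (18*l^2 + 8*l - 1)/(4*l^4 + 16*l^3 + 20*l^2 + 8*l + 1)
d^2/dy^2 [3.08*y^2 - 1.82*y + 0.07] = 6.16000000000000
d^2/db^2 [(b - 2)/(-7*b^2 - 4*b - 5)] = 2*(-4*(b - 2)*(7*b + 2)^2 + (21*b - 10)*(7*b^2 + 4*b + 5))/(7*b^2 + 4*b + 5)^3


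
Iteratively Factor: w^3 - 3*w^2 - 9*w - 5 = (w + 1)*(w^2 - 4*w - 5) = (w + 1)^2*(w - 5)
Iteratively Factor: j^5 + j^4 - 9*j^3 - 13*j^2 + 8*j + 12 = (j + 2)*(j^4 - j^3 - 7*j^2 + j + 6) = (j - 3)*(j + 2)*(j^3 + 2*j^2 - j - 2) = (j - 3)*(j + 2)^2*(j^2 - 1) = (j - 3)*(j + 1)*(j + 2)^2*(j - 1)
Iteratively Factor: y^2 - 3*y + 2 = (y - 2)*(y - 1)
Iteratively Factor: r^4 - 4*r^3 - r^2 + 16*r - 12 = (r - 1)*(r^3 - 3*r^2 - 4*r + 12) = (r - 3)*(r - 1)*(r^2 - 4) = (r - 3)*(r - 2)*(r - 1)*(r + 2)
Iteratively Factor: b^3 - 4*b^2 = (b - 4)*(b^2) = b*(b - 4)*(b)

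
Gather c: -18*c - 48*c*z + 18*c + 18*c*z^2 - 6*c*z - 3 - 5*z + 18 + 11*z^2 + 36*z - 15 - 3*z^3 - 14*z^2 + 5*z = c*(18*z^2 - 54*z) - 3*z^3 - 3*z^2 + 36*z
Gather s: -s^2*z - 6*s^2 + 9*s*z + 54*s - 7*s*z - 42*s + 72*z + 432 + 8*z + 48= s^2*(-z - 6) + s*(2*z + 12) + 80*z + 480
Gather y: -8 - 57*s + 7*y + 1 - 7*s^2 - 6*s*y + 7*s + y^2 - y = -7*s^2 - 50*s + y^2 + y*(6 - 6*s) - 7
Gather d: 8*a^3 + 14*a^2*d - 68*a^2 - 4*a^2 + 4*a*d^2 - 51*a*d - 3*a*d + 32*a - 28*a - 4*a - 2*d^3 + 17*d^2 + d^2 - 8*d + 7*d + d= 8*a^3 - 72*a^2 - 2*d^3 + d^2*(4*a + 18) + d*(14*a^2 - 54*a)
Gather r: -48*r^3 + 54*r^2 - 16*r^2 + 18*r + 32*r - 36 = -48*r^3 + 38*r^2 + 50*r - 36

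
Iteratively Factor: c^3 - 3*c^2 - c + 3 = (c - 3)*(c^2 - 1) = (c - 3)*(c - 1)*(c + 1)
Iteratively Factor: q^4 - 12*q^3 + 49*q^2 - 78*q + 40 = (q - 1)*(q^3 - 11*q^2 + 38*q - 40) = (q - 4)*(q - 1)*(q^2 - 7*q + 10) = (q - 5)*(q - 4)*(q - 1)*(q - 2)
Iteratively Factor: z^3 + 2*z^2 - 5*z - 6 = (z - 2)*(z^2 + 4*z + 3) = (z - 2)*(z + 1)*(z + 3)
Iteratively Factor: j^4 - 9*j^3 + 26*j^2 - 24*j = (j - 2)*(j^3 - 7*j^2 + 12*j) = (j - 3)*(j - 2)*(j^2 - 4*j) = j*(j - 3)*(j - 2)*(j - 4)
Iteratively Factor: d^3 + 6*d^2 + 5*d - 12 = (d + 3)*(d^2 + 3*d - 4) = (d + 3)*(d + 4)*(d - 1)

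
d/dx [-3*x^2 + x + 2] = 1 - 6*x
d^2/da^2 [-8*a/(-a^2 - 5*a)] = 16/(a^3 + 15*a^2 + 75*a + 125)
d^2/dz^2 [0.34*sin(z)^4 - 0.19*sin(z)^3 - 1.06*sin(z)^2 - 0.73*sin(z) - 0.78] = -5.44*sin(z)^4 + 1.71*sin(z)^3 + 8.32*sin(z)^2 - 0.41*sin(z) - 2.12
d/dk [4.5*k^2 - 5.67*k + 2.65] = 9.0*k - 5.67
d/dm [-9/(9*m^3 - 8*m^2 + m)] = 9*(27*m^2 - 16*m + 1)/(m^2*(9*m^2 - 8*m + 1)^2)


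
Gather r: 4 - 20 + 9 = -7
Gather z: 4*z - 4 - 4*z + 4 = 0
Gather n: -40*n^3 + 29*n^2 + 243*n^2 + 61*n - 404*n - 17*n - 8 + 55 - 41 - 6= -40*n^3 + 272*n^2 - 360*n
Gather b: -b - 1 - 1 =-b - 2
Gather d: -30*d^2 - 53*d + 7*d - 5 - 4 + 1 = -30*d^2 - 46*d - 8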